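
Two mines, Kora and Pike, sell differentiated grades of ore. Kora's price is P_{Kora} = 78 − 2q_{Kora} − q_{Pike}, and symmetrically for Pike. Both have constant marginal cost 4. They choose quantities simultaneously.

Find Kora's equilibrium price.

33.6

Mine Kora's profit: π = q_{Kora}(78 − 2q_{Kora} − q_{Pike}) − 4q_{Kora}.
∂π/∂q_{Kora} = 74 − 4q_{Kora} − q_{Pike} = 0 ⇒ q_{Kora} = 18.5 − 0.25q_{Pike}.
By symmetry q_{Pike} = q_{Kora}; substituting into the reaction function, 1.25q_{Kora} = 18.5 and q_{Kora} = 14.8.
P_{Kora} = 78 − 2·14.8 − 14.8 = 33.6.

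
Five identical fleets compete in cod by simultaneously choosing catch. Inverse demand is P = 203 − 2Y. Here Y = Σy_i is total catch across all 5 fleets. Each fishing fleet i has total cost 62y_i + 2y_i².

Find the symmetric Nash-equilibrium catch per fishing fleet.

A representative fishing fleet's profit is π_i = y_i(203 − 2Y) − 62y_i − 2y_i², with Y = y_i + Σ_{j≠i} y_j.
First-order condition: 141 − 8y_i − 2Σ_{j≠i} y_j = 0.
Imposing symmetry (y_j = y for all j) turns Σ_{j≠i} y_j into 4y, so 141 = 16y and y = 8.8125.

8.8125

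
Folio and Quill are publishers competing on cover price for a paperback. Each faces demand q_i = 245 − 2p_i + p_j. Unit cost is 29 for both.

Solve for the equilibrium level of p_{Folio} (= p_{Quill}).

101

Folio's profit: π = (p_{Folio} − 29)(245 − 2p_{Folio} + p_{Quill}).
∂π/∂p_{Folio} = 303 − 4p_{Folio} + p_{Quill} = 0 ⇒ p_{Folio} = 75.75 + 0.25p_{Quill}.
Setting p_{Folio} = p_{Quill} in the reaction function: p_{Folio} = 75.75 + 0.25p_{Folio}, so p_{Folio} = 75.75 / 0.75 = 101.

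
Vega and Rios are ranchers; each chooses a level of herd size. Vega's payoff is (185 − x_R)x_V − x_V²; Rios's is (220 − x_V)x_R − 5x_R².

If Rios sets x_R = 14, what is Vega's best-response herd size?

Expanding Vega's payoff: 185x_V − x_Rx_V − x_V².
∂π/∂x_V = 185 − x_R − 2x_V = 0, so x_V = 92.5 − 0.5x_R.
At x_R = 14: x_V = 92.5 − 0.5·14 = 85.5.

85.5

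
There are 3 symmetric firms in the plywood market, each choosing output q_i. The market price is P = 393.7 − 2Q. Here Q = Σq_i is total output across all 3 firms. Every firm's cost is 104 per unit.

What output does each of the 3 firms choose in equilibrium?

A representative firm's profit is π_i = q_i(393.7 − 2Q) − 104q_i, with Q = q_i + Σ_{j≠i} q_j.
First-order condition: 289.7 − 4q_i − 2Σ_{j≠i} q_j = 0.
In a symmetric equilibrium every firm chooses the same q, so Σ_{j≠i} q_j = 2q. The condition becomes 289.7 − 8q = 0, giving q = 289.7/8 = 36.2125.

36.2125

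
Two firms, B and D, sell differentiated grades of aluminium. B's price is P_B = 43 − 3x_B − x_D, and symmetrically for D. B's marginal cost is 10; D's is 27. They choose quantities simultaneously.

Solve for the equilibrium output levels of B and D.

Firm B's profit: π = x_B(43 − 3x_B − x_D) − 10x_B.
∂π/∂x_B = 33 − 6x_B − x_D = 0 ⇒ x_B = 5.5 − (1/6)x_D.
Similarly x_D = 8/3 − (1/6)x_B.
Substituting the second reaction function into the first: x_B = 5.5 − (1/6)(8/3 − (1/6)x_B), which gives (35/36)x_B = 91/18 ⇒ x_B = 5.2.
Then x_D = 8/3 − (1/6)·5.2 = 1.8.

5.2, 1.8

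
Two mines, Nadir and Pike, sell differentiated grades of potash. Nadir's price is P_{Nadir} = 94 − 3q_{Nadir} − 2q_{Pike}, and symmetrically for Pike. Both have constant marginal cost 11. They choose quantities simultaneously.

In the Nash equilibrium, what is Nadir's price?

Mine Nadir's profit: π = q_{Nadir}(94 − 3q_{Nadir} − 2q_{Pike}) − 11q_{Nadir}.
∂π/∂q_{Nadir} = 83 − 6q_{Nadir} − 2q_{Pike} = 0 ⇒ q_{Nadir} = 83/6 − (1/3)q_{Pike}.
Setting q_{Nadir} = q_{Pike} in the reaction function: q_{Nadir} = 83/6 − (1/3)q_{Nadir}, so q_{Nadir} = (83/6) / (4/3) = 10.375.
P_{Nadir} = 94 − 3·10.375 − 2·10.375 = 42.125.

42.125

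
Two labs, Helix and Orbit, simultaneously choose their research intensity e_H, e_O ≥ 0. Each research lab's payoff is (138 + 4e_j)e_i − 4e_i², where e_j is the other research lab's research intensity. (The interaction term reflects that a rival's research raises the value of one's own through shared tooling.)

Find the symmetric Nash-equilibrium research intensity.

34.5

Helix's payoff is (138 + 4e_O)e_H − 4e_H².
∂π/∂e_H = 138 + 4e_O − 8e_H = 0, so e_H = 17.25 + 0.5e_O.
The game is symmetric, so in equilibrium e_O = e_H: the reaction function gives 0.5e_H = 17.25, hence e_H = 34.5.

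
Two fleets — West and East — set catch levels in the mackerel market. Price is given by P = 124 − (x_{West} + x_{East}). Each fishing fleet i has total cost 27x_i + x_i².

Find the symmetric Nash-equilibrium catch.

Fishing fleet West's profit: π = x_{West}(124 − (x_{West} + x_{East})) − 27x_{West} − x_{West}².
∂π/∂x_{West} = 97 − 4x_{West} − x_{East} = 0, so x_{West} = 24.25 − 0.25x_{East}.
The game is symmetric, so in equilibrium x_{East} = x_{West}: the reaction function gives 1.25x_{West} = 24.25, hence x_{West} = 19.4.

19.4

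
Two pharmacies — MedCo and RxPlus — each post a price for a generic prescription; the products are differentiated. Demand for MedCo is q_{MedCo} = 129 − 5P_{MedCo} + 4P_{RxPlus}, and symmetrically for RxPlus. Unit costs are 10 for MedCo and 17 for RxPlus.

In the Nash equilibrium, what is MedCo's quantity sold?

107.5

MedCo's profit: π = (P_{MedCo} − 10)(129 − 5P_{MedCo} + 4P_{RxPlus}).
∂π/∂P_{MedCo} = 179 − 10P_{MedCo} + 4P_{RxPlus} = 0 ⇒ P_{MedCo} = 17.9 + 0.4P_{RxPlus}.
Similarly P_{RxPlus} = 21.4 + 0.4P_{MedCo}.
Plugging P_{RxPlus} into MedCo's best response: P_{MedCo} = 17.9 + 0.4(21.4 + 0.4P_{MedCo}) ⇒ 0.84P_{MedCo} = 26.46, so P_{MedCo} = 31.5.
Then P_{RxPlus} = 21.4 + 0.4·31.5 = 34.
q_{MedCo} = 129 − 5·31.5 + 4·34 = 107.5.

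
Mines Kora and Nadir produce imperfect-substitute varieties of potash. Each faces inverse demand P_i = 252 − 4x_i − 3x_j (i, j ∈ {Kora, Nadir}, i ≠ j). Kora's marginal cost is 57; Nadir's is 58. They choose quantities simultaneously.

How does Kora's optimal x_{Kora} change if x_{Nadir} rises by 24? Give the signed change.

-9

Mine Kora's profit: π = x_{Kora}(252 − 4x_{Kora} − 3x_{Nadir}) − 57x_{Kora}.
∂π/∂x_{Kora} = 195 − 8x_{Kora} − 3x_{Nadir} = 0 ⇒ x_{Kora} = 24.375 − 0.375x_{Nadir}.
The reaction-function slope is −0.375, so a 24-unit rise in x_{Nadir} moves x_{Kora} by −0.375 × 24 = −9. Kora's best response falls — the actions are strategic substitutes.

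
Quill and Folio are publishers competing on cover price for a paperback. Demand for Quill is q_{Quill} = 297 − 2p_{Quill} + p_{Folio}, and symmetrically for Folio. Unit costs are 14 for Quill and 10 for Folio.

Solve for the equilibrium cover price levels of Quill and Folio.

107.8, 106.2

Quill's profit: π = (p_{Quill} − 14)(297 − 2p_{Quill} + p_{Folio}).
∂π/∂p_{Quill} = 325 − 4p_{Quill} + p_{Folio} = 0 ⇒ p_{Quill} = 81.25 + 0.25p_{Folio}.
Similarly p_{Folio} = 79.25 + 0.25p_{Quill}.
Plugging p_{Folio} into Quill's best response: p_{Quill} = 81.25 + 0.25(79.25 + 0.25p_{Quill}) ⇒ 0.9375p_{Quill} = 101.0625, so p_{Quill} = 107.8.
Then p_{Folio} = 79.25 + 0.25·107.8 = 106.2.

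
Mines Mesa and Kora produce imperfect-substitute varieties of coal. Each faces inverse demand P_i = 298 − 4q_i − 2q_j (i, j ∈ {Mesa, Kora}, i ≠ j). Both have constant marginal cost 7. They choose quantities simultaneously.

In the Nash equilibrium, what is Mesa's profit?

3387.24

Mine Mesa's profit: π = q_{Mesa}(298 − 4q_{Mesa} − 2q_{Kora}) − 7q_{Mesa}.
∂π/∂q_{Mesa} = 291 − 8q_{Mesa} − 2q_{Kora} = 0 ⇒ q_{Mesa} = 36.375 − 0.25q_{Kora}.
The game is symmetric, so in equilibrium q_{Kora} = q_{Mesa}: the reaction function gives 1.25q_{Mesa} = 36.375, hence q_{Mesa} = 29.1.
P_{Mesa} = 298 − 4·29.1 − 2·29.1 = 123.4.
Profit = (123.4 − 7)·29.1 = 3387.24.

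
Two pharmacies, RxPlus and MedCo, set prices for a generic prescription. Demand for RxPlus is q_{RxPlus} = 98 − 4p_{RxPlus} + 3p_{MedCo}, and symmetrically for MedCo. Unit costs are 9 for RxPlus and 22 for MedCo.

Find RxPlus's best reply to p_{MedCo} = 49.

35.125

RxPlus's profit: π = (p_{RxPlus} − 9)(98 − 4p_{RxPlus} + 3p_{MedCo}).
∂π/∂p_{RxPlus} = 134 − 8p_{RxPlus} + 3p_{MedCo} = 0 ⇒ p_{RxPlus} = 16.75 + 0.375p_{MedCo}.
At p_{MedCo} = 49: p_{RxPlus} = 16.75 + 0.375·49 = 35.125.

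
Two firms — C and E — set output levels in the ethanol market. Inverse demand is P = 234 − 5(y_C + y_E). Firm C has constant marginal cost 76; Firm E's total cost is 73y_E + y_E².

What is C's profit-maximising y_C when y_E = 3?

Firm C's profit: π = y_C(234 − 5(y_C + y_E)) − 76y_C.
∂π/∂y_C = 158 − 10y_C − 5y_E = 0, so y_C = 15.8 − 0.5y_E.
At y_E = 3: y_C = 15.8 − 0.5·3 = 14.3.

14.3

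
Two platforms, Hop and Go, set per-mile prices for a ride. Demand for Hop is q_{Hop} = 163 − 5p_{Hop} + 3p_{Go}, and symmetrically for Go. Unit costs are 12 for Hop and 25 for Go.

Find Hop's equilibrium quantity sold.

Hop's profit: π = (p_{Hop} − 12)(163 − 5p_{Hop} + 3p_{Go}).
∂π/∂p_{Hop} = 223 − 10p_{Hop} + 3p_{Go} = 0 ⇒ p_{Hop} = 22.3 + 0.3p_{Go}.
Similarly p_{Go} = 28.8 + 0.3p_{Hop}.
Solving the two reaction functions simultaneously: (1 − (0.3)(0.3))p_{Hop} = 22.3 + 0.3·28.8, so 0.91p_{Hop} = 30.94 and p_{Hop} = 34.
Then p_{Go} = 28.8 + 0.3·34 = 39.
q_{Hop} = 163 − 5·34 + 3·39 = 110.

110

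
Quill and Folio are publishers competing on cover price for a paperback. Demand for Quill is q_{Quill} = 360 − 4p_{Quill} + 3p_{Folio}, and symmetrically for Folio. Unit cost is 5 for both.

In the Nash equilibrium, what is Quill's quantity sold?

284

Quill's profit: π = (p_{Quill} − 5)(360 − 4p_{Quill} + 3p_{Folio}).
∂π/∂p_{Quill} = 380 − 8p_{Quill} + 3p_{Folio} = 0 ⇒ p_{Quill} = 47.5 + 0.375p_{Folio}.
By symmetry p_{Folio} = p_{Quill}; substituting into the reaction function, 0.625p_{Quill} = 47.5 and p_{Quill} = 76.
q_{Quill} = 360 − 4·76 + 3·76 = 284.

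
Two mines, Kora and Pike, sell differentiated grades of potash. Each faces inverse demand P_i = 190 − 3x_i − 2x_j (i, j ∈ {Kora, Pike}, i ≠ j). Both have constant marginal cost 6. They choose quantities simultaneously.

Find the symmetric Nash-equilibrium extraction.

Mine Kora's profit: π = x_{Kora}(190 − 3x_{Kora} − 2x_{Pike}) − 6x_{Kora}.
∂π/∂x_{Kora} = 184 − 6x_{Kora} − 2x_{Pike} = 0 ⇒ x_{Kora} = 92/3 − (1/3)x_{Pike}.
The game is symmetric, so in equilibrium x_{Pike} = x_{Kora}: the reaction function gives (4/3)x_{Kora} = 92/3, hence x_{Kora} = 23.

23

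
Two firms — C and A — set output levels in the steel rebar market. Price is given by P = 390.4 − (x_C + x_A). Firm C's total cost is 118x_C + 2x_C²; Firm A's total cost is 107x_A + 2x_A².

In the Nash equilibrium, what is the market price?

311

Firm C's profit: π = x_C(390.4 − (x_C + x_A)) − 118x_C − 2x_C².
∂π/∂x_C = 272.4 − 6x_C − x_A = 0, so x_C = 45.4 − (1/6)x_A.
By the same steps for A: x_A = 1417/30 − (1/6)x_C.
Substituting the second reaction function into the first: x_C = 45.4 − (1/6)(1417/30 − (1/6)x_C), which gives (35/36)x_C = 1351/36 ⇒ x_C = 38.6.
Then x_A = 1417/30 − (1/6)·38.6 = 40.8.
Equilibrium price: P = 390.4 − 79.4 = 311.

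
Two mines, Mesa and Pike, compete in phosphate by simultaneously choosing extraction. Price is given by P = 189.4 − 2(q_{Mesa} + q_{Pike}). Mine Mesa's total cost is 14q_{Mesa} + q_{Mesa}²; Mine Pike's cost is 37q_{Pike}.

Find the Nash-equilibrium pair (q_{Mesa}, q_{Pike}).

19.84, 28.18

Mine Mesa's profit: π = q_{Mesa}(189.4 − 2(q_{Mesa} + q_{Pike})) − 14q_{Mesa} − q_{Mesa}².
∂π/∂q_{Mesa} = 175.4 − 6q_{Mesa} − 2q_{Pike} = 0, so q_{Mesa} = 877/30 − (1/3)q_{Pike}.
For Pike: ∂π/∂q_{Pike} = 152.4 − 4q_{Pike} − 2q_{Mesa} = 0 ⇒ q_{Pike} = 38.1 − 0.5q_{Mesa}.
Solving the two reaction functions simultaneously: (1 − (−1/3)(−0.5))q_{Mesa} = 877/30 − (1/3)·38.1, so (5/6)q_{Mesa} = 248/15 and q_{Mesa} = 19.84.
Then q_{Pike} = 38.1 − 0.5·19.84 = 28.18.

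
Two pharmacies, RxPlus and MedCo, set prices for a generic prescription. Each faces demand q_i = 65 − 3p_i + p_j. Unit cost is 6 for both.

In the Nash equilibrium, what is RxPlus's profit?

337.08

RxPlus's profit: π = (p_{RxPlus} − 6)(65 − 3p_{RxPlus} + p_{MedCo}).
∂π/∂p_{RxPlus} = 83 − 6p_{RxPlus} + p_{MedCo} = 0 ⇒ p_{RxPlus} = 83/6 + (1/6)p_{MedCo}.
The game is symmetric, so in equilibrium p_{MedCo} = p_{RxPlus}: the reaction function gives (5/6)p_{RxPlus} = 83/6, hence p_{RxPlus} = 16.6.
q_{RxPlus} = 65 − 3·16.6 + 16.6 = 31.8.
Profit = (16.6 − 6)·31.8 = 337.08.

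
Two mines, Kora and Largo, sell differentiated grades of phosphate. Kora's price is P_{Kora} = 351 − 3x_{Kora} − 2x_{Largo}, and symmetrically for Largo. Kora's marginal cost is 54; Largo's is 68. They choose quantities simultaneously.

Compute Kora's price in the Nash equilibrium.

Mine Kora's profit: π = x_{Kora}(351 − 3x_{Kora} − 2x_{Largo}) − 54x_{Kora}.
∂π/∂x_{Kora} = 297 − 6x_{Kora} − 2x_{Largo} = 0 ⇒ x_{Kora} = 49.5 − (1/3)x_{Largo}.
Similarly x_{Largo} = 283/6 − (1/3)x_{Kora}.
Plugging x_{Largo} into Kora's best response: x_{Kora} = 49.5 − (1/3)(283/6 − (1/3)x_{Kora}) ⇒ (8/9)x_{Kora} = 304/9, so x_{Kora} = 38.
Then x_{Largo} = 283/6 − (1/3)·38 = 34.5.
P_{Kora} = 351 − 3·38 − 2·34.5 = 168.

168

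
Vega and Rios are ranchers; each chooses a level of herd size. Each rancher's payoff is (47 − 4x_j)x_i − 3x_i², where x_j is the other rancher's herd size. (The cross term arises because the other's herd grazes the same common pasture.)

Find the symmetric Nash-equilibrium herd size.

Vega's payoff is (47 − 4x_R)x_V − 3x_V².
∂π/∂x_V = 47 − 4x_R − 6x_V = 0, so x_V = 47/6 − (2/3)x_R.
By symmetry x_R = x_V; substituting into the reaction function, (5/3)x_V = 47/6 and x_V = 4.7.

4.7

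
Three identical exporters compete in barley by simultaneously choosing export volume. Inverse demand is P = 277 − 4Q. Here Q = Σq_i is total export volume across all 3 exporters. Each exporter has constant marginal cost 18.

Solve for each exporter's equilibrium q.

A representative exporter's profit is π_i = q_i(277 − 4Q) − 18q_i, with Q = q_i + Σ_{j≠i} q_j.
First-order condition: 259 − 8q_i − 4Σ_{j≠i} q_j = 0.
In a symmetric equilibrium every exporter chooses the same q, so Σ_{j≠i} q_j = 2q. The condition becomes 259 − 16q = 0, giving q = 259/16 = 16.1875.

16.1875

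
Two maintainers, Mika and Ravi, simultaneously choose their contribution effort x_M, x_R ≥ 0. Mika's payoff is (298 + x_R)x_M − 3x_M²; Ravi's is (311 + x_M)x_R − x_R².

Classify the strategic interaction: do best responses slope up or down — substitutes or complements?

Expanding Mika's payoff: 298x_M + x_Rx_M − 3x_M².
∂π/∂x_M = 298 + x_R − 6x_M = 0, so x_M = 149/3 + (1/6)x_R.
The best-response slope dx_M/dx_R = 1/6 > 0: the reaction function is upward-sloping, so the choices are strategic complements.

strategic complements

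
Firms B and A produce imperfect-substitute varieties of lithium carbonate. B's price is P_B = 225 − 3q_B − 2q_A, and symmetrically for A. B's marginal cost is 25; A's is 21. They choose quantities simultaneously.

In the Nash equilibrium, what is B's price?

99.25

Firm B's profit: π = q_B(225 − 3q_B − 2q_A) − 25q_B.
∂π/∂q_B = 200 − 6q_B − 2q_A = 0 ⇒ q_B = 100/3 − (1/3)q_A.
Similarly q_A = 34 − (1/3)q_B.
Solving the two reaction functions simultaneously: (1 − (−1/3)(−1/3))q_B = 100/3 − (1/3)·34, so (8/9)q_B = 22 and q_B = 24.75.
Then q_A = 34 − (1/3)·24.75 = 25.75.
P_B = 225 − 3·24.75 − 2·25.75 = 99.25.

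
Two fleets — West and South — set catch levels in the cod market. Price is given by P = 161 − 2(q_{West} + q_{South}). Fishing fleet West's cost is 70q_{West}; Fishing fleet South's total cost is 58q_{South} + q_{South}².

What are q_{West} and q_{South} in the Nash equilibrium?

Fishing fleet West's profit: π = q_{West}(161 − 2(q_{West} + q_{South})) − 70q_{West}.
∂π/∂q_{West} = 91 − 4q_{West} − 2q_{South} = 0, so q_{West} = 22.75 − 0.5q_{South}.
For South: ∂π/∂q_{South} = 103 − 6q_{South} − 2q_{West} = 0 ⇒ q_{South} = 103/6 − (1/3)q_{West}.
Solving the two reaction functions simultaneously: (1 − (−0.5)(−1/3))q_{West} = 22.75 − 0.5·(103/6), so (5/6)q_{West} = 85/6 and q_{West} = 17.
Then q_{South} = 103/6 − (1/3)·17 = 11.5.

17, 11.5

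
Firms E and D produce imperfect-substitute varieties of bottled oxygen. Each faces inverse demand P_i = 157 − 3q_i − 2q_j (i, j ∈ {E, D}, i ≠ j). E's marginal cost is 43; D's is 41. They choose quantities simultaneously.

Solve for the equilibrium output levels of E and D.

14.125, 14.625

Firm E's profit: π = q_E(157 − 3q_E − 2q_D) − 43q_E.
∂π/∂q_E = 114 − 6q_E − 2q_D = 0 ⇒ q_E = 19 − (1/3)q_D.
Similarly q_D = 58/3 − (1/3)q_E.
Plugging q_D into E's best response: q_E = 19 − (1/3)(58/3 − (1/3)q_E) ⇒ (8/9)q_E = 113/9, so q_E = 14.125.
Then q_D = 58/3 − (1/3)·14.125 = 14.625.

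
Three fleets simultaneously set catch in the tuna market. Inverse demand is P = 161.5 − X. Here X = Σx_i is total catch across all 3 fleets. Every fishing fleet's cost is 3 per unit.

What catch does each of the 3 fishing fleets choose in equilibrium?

39.625

A representative fishing fleet's profit is π_i = x_i(161.5 − X) − 3x_i, with X = x_i + Σ_{j≠i} x_j.
First-order condition: 158.5 − 2x_i − Σ_{j≠i} x_j = 0.
With identical fishing fleets, set every x_j = x: then 158.5 − 2x − 2x = 0, i.e. x = 158.5/4 = 39.625.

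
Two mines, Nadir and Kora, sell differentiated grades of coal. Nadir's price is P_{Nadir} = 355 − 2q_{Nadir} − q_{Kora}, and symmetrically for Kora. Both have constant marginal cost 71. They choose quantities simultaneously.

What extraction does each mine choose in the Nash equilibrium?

56.8

Mine Nadir's profit: π = q_{Nadir}(355 − 2q_{Nadir} − q_{Kora}) − 71q_{Nadir}.
∂π/∂q_{Nadir} = 284 − 4q_{Nadir} − q_{Kora} = 0 ⇒ q_{Nadir} = 71 − 0.25q_{Kora}.
By symmetry q_{Kora} = q_{Nadir}; substituting into the reaction function, 1.25q_{Nadir} = 71 and q_{Nadir} = 56.8.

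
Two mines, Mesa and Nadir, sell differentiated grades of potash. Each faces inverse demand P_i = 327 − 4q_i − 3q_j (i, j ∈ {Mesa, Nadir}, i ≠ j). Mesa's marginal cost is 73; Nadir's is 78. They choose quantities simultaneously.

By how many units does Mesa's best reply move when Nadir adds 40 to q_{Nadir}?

Mine Mesa's profit: π = q_{Mesa}(327 − 4q_{Mesa} − 3q_{Nadir}) − 73q_{Mesa}.
∂π/∂q_{Mesa} = 254 − 8q_{Mesa} − 3q_{Nadir} = 0 ⇒ q_{Mesa} = 31.75 − 0.375q_{Nadir}.
The reaction-function slope is −0.375, so a 40-unit rise in q_{Nadir} moves q_{Mesa} by −0.375 × 40 = −15. Mesa's best response falls — the actions are strategic substitutes.

-15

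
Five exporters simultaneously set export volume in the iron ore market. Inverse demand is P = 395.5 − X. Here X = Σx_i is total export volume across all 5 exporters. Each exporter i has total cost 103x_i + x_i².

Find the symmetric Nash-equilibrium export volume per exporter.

A representative exporter's profit is π_i = x_i(395.5 − X) − 103x_i − x_i², with X = x_i + Σ_{j≠i} x_j.
First-order condition: 292.5 − 4x_i − Σ_{j≠i} x_j = 0.
In a symmetric equilibrium every exporter chooses the same x, so Σ_{j≠i} x_j = 4x. The condition becomes 292.5 − 8x = 0, giving x = 292.5/8 = 36.5625.

36.5625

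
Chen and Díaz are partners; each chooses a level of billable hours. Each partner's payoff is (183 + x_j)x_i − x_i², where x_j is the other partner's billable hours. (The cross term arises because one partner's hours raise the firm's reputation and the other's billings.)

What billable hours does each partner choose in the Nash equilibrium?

Chen's payoff is (183 + x_D)x_C − x_C².
∂π/∂x_C = 183 + x_D − 2x_C = 0, so x_C = 91.5 + 0.5x_D.
By symmetry x_D = x_C; substituting into the reaction function, 0.5x_C = 91.5 and x_C = 183.

183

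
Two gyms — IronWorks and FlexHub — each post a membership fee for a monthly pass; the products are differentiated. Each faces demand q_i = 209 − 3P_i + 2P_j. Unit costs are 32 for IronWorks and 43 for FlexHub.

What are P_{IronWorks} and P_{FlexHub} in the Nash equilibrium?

78.3125, 82.4375

IronWorks's profit: π = (P_{IronWorks} − 32)(209 − 3P_{IronWorks} + 2P_{FlexHub}).
∂π/∂P_{IronWorks} = 305 − 6P_{IronWorks} + 2P_{FlexHub} = 0 ⇒ P_{IronWorks} = 305/6 + (1/3)P_{FlexHub}.
Similarly P_{FlexHub} = 169/3 + (1/3)P_{IronWorks}.
Plugging P_{FlexHub} into IronWorks's best response: P_{IronWorks} = 305/6 + (1/3)(169/3 + (1/3)P_{IronWorks}) ⇒ (8/9)P_{IronWorks} = 1253/18, so P_{IronWorks} = 78.3125.
Then P_{FlexHub} = 169/3 + (1/3)·78.3125 = 82.4375.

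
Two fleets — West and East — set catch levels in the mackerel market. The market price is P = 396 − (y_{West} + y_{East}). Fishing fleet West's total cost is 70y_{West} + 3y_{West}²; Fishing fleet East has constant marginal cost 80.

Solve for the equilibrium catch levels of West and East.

22.4, 146.8

Fishing fleet West's profit: π = y_{West}(396 − (y_{West} + y_{East})) − 70y_{West} − 3y_{West}².
∂π/∂y_{West} = 326 − 8y_{West} − y_{East} = 0, so y_{West} = 40.75 − 0.125y_{East}.
For East: ∂π/∂y_{East} = 316 − 2y_{East} − y_{West} = 0 ⇒ y_{East} = 158 − 0.5y_{West}.
Solving the two reaction functions simultaneously: (1 − (−0.125)(−0.5))y_{West} = 40.75 − 0.125·158, so 0.9375y_{West} = 21 and y_{West} = 22.4.
Then y_{East} = 158 − 0.5·22.4 = 146.8.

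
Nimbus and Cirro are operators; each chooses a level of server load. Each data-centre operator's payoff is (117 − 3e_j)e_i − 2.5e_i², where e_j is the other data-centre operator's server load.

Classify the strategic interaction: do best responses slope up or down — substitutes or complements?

strategic substitutes

Nimbus's payoff is (117 − 3e_C)e_N − 2.5e_N².
∂π/∂e_N = 117 − 3e_C − 5e_N = 0, so e_N = 23.4 − 0.6e_C.
The best-response slope de_N/de_C = −0.6 < 0: the reaction function is downward-sloping, so the choices are strategic substitutes.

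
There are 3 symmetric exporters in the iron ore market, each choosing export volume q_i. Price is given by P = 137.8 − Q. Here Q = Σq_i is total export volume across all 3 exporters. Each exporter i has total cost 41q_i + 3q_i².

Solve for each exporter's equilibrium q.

A representative exporter's profit is π_i = q_i(137.8 − Q) − 41q_i − 3q_i², with Q = q_i + Σ_{j≠i} q_j.
First-order condition: 96.8 − 8q_i − Σ_{j≠i} q_j = 0.
Imposing symmetry (q_j = q for all j) turns Σ_{j≠i} q_j into 2q, so 96.8 = 10q and q = 9.68.

9.68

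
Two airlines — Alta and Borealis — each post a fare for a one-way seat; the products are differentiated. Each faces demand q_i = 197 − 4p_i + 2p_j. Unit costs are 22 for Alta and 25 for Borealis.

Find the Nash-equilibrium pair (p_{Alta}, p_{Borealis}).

Alta's profit: π = (p_{Alta} − 22)(197 − 4p_{Alta} + 2p_{Borealis}).
∂π/∂p_{Alta} = 285 − 8p_{Alta} + 2p_{Borealis} = 0 ⇒ p_{Alta} = 35.625 + 0.25p_{Borealis}.
Similarly p_{Borealis} = 37.125 + 0.25p_{Alta}.
Substituting the second reaction function into the first: p_{Alta} = 35.625 + 0.25(37.125 + 0.25p_{Alta}), which gives 0.9375p_{Alta} = 1437/32 ⇒ p_{Alta} = 47.9.
Then p_{Borealis} = 37.125 + 0.25·47.9 = 49.1.

47.9, 49.1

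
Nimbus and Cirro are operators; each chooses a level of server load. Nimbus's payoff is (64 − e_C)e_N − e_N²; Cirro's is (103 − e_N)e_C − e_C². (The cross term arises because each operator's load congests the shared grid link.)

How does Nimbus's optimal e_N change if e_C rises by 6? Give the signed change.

-3

Expanding Nimbus's payoff: 64e_N − e_Ce_N − e_N².
∂π/∂e_N = 64 − e_C − 2e_N = 0, so e_N = 32 − 0.5e_C.
The reaction-function slope is −0.5, so a 6-unit rise in e_C moves e_N by −0.5 × 6 = −3. Nimbus's best response falls — the actions are strategic substitutes.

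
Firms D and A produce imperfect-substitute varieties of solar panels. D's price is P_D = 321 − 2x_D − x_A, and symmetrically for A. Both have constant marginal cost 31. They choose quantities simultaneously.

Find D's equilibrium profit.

6728

Firm D's profit: π = x_D(321 − 2x_D − x_A) − 31x_D.
∂π/∂x_D = 290 − 4x_D − x_A = 0 ⇒ x_D = 72.5 − 0.25x_A.
By symmetry x_A = x_D; substituting into the reaction function, 1.25x_D = 72.5 and x_D = 58.
P_D = 321 − 2·58 − 58 = 147.
Profit = (147 − 31)·58 = 6728.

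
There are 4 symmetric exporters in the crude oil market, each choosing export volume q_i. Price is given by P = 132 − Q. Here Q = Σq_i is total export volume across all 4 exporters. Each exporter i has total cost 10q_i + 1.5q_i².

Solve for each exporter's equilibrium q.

15.25

A representative exporter's profit is π_i = q_i(132 − Q) − 10q_i − 1.5q_i², with Q = q_i + Σ_{j≠i} q_j.
First-order condition: 122 − 5q_i − Σ_{j≠i} q_j = 0.
Imposing symmetry (q_j = q for all j) turns Σ_{j≠i} q_j into 3q, so 122 = 8q and q = 15.25.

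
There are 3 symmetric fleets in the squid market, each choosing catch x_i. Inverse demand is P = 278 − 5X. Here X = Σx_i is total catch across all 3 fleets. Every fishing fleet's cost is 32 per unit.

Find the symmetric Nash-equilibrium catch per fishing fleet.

A representative fishing fleet's profit is π_i = x_i(278 − 5X) − 32x_i, with X = x_i + Σ_{j≠i} x_j.
First-order condition: 246 − 10x_i − 5Σ_{j≠i} x_j = 0.
Imposing symmetry (x_j = x for all j) turns Σ_{j≠i} x_j into 2x, so 246 = 20x and x = 12.3.

12.3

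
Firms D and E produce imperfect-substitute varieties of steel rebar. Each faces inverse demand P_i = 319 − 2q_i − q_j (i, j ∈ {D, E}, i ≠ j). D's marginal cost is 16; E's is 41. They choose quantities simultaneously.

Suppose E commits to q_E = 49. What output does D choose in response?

63.5

Firm D's profit: π = q_D(319 − 2q_D − q_E) − 16q_D.
∂π/∂q_D = 303 − 4q_D − q_E = 0 ⇒ q_D = 75.75 − 0.25q_E.
At q_E = 49: q_D = 75.75 − 0.25·49 = 63.5.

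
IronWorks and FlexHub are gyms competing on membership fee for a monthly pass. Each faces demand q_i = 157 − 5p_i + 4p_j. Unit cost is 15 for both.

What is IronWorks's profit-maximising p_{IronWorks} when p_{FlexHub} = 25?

33.2

IronWorks's profit: π = (p_{IronWorks} − 15)(157 − 5p_{IronWorks} + 4p_{FlexHub}).
∂π/∂p_{IronWorks} = 232 − 10p_{IronWorks} + 4p_{FlexHub} = 0 ⇒ p_{IronWorks} = 23.2 + 0.4p_{FlexHub}.
At p_{FlexHub} = 25: p_{IronWorks} = 23.2 + 0.4·25 = 33.2.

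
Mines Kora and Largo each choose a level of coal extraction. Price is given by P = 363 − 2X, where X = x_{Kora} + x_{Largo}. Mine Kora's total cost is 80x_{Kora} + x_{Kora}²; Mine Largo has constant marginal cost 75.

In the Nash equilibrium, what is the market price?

Mine Kora's profit: π = x_{Kora}(363 − 2(x_{Kora} + x_{Largo})) − 80x_{Kora} − x_{Kora}².
∂π/∂x_{Kora} = 283 − 6x_{Kora} − 2x_{Largo} = 0, so x_{Kora} = 283/6 − (1/3)x_{Largo}.
For Largo: ∂π/∂x_{Largo} = 288 − 4x_{Largo} − 2x_{Kora} = 0 ⇒ x_{Largo} = 72 − 0.5x_{Kora}.
Solving the two reaction functions simultaneously: (1 − (−1/3)(−0.5))x_{Kora} = 283/6 − (1/3)·72, so (5/6)x_{Kora} = 139/6 and x_{Kora} = 27.8.
Then x_{Largo} = 72 − 0.5·27.8 = 58.1.
Equilibrium price: P = 363 − 2·85.9 = 191.2.

191.2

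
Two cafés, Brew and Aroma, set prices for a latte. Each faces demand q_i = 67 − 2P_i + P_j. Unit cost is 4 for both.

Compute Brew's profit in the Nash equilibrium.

Brew's profit: π = (P_{Brew} − 4)(67 − 2P_{Brew} + P_{Aroma}).
∂π/∂P_{Brew} = 75 − 4P_{Brew} + P_{Aroma} = 0 ⇒ P_{Brew} = 18.75 + 0.25P_{Aroma}.
Setting P_{Brew} = P_{Aroma} in the reaction function: P_{Brew} = 18.75 + 0.25P_{Brew}, so P_{Brew} = 18.75 / 0.75 = 25.
q_{Brew} = 67 − 2·25 + 25 = 42.
Profit = (25 − 4)·42 = 882.

882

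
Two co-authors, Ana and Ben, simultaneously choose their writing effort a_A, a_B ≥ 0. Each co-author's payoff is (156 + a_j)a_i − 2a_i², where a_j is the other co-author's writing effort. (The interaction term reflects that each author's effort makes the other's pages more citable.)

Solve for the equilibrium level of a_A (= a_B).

52

Ana's payoff is (156 + a_B)a_A − 2a_A².
∂π/∂a_A = 156 + a_B − 4a_A = 0, so a_A = 39 + 0.25a_B.
Setting a_A = a_B in the reaction function: a_A = 39 + 0.25a_A, so a_A = 39 / 0.75 = 52.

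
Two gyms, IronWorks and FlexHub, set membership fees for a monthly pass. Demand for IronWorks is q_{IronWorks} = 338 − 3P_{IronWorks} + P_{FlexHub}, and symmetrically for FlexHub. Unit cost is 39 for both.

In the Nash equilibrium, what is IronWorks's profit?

IronWorks's profit: π = (P_{IronWorks} − 39)(338 − 3P_{IronWorks} + P_{FlexHub}).
∂π/∂P_{IronWorks} = 455 − 6P_{IronWorks} + P_{FlexHub} = 0 ⇒ P_{IronWorks} = 455/6 + (1/6)P_{FlexHub}.
The game is symmetric, so in equilibrium P_{FlexHub} = P_{IronWorks}: the reaction function gives (5/6)P_{IronWorks} = 455/6, hence P_{IronWorks} = 91.
q_{IronWorks} = 338 − 3·91 + 91 = 156.
Profit = (91 − 39)·156 = 8112.

8112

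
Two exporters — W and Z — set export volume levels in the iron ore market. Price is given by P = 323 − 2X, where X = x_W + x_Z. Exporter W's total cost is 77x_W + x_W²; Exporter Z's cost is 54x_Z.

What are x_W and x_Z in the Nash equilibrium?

Exporter W's profit: π = x_W(323 − 2(x_W + x_Z)) − 77x_W − x_W².
∂π/∂x_W = 246 − 6x_W − 2x_Z = 0, so x_W = 41 − (1/3)x_Z.
For Z: ∂π/∂x_Z = 269 − 4x_Z − 2x_W = 0 ⇒ x_Z = 67.25 − 0.5x_W.
Plugging x_Z into W's best response: x_W = 41 − (1/3)(67.25 − 0.5x_W) ⇒ (5/6)x_W = 223/12, so x_W = 22.3.
Then x_Z = 67.25 − 0.5·22.3 = 56.1.

22.3, 56.1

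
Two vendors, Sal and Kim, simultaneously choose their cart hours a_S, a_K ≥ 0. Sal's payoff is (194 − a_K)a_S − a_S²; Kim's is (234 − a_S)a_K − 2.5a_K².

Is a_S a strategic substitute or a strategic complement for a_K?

strategic substitutes

Expanding Sal's payoff: 194a_S − a_Ka_S − a_S².
∂π/∂a_S = 194 − a_K − 2a_S = 0, so a_S = 97 − 0.5a_K.
The best-response slope da_S/da_K = −0.5 < 0: the reaction function is downward-sloping, so the choices are strategic substitutes.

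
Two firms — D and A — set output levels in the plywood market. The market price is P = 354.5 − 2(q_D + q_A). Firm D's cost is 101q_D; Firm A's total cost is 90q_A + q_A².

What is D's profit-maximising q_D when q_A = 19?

Firm D's profit: π = q_D(354.5 − 2(q_D + q_A)) − 101q_D.
∂π/∂q_D = 253.5 − 4q_D − 2q_A = 0, so q_D = 63.375 − 0.5q_A.
At q_A = 19: q_D = 63.375 − 0.5·19 = 53.875.

53.875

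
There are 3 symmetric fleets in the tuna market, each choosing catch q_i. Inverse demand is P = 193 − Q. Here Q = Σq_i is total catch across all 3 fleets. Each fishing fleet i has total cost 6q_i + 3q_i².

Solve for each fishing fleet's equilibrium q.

18.7

A representative fishing fleet's profit is π_i = q_i(193 − Q) − 6q_i − 3q_i², with Q = q_i + Σ_{j≠i} q_j.
First-order condition: 187 − 8q_i − Σ_{j≠i} q_j = 0.
Imposing symmetry (q_j = q for all j) turns Σ_{j≠i} q_j into 2q, so 187 = 10q and q = 18.7.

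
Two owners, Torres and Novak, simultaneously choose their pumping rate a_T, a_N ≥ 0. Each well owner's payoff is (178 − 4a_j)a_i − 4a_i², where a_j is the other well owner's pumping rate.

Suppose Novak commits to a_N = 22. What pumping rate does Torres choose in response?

Torres's payoff is (178 − 4a_N)a_T − 4a_T².
∂π/∂a_T = 178 − 4a_N − 8a_T = 0, so a_T = 22.25 − 0.5a_N.
At a_N = 22: a_T = 22.25 − 0.5·22 = 11.25.

11.25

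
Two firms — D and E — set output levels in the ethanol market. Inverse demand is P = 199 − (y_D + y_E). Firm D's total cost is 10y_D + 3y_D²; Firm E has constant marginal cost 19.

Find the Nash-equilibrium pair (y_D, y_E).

13.2, 83.4

Firm D's profit: π = y_D(199 − (y_D + y_E)) − 10y_D − 3y_D².
∂π/∂y_D = 189 − 8y_D − y_E = 0, so y_D = 23.625 − 0.125y_E.
For E: ∂π/∂y_E = 180 − 2y_E − y_D = 0 ⇒ y_E = 90 − 0.5y_D.
Substituting the second reaction function into the first: y_D = 23.625 − 0.125(90 − 0.5y_D), which gives 0.9375y_D = 12.375 ⇒ y_D = 13.2.
Then y_E = 90 − 0.5·13.2 = 83.4.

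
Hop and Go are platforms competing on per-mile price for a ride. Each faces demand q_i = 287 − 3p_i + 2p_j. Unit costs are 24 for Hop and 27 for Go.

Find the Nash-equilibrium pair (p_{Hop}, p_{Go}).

90.3125, 91.4375

Hop's profit: π = (p_{Hop} − 24)(287 − 3p_{Hop} + 2p_{Go}).
∂π/∂p_{Hop} = 359 − 6p_{Hop} + 2p_{Go} = 0 ⇒ p_{Hop} = 359/6 + (1/3)p_{Go}.
Similarly p_{Go} = 184/3 + (1/3)p_{Hop}.
Substituting the second reaction function into the first: p_{Hop} = 359/6 + (1/3)(184/3 + (1/3)p_{Hop}), which gives (8/9)p_{Hop} = 1445/18 ⇒ p_{Hop} = 90.3125.
Then p_{Go} = 184/3 + (1/3)·90.3125 = 91.4375.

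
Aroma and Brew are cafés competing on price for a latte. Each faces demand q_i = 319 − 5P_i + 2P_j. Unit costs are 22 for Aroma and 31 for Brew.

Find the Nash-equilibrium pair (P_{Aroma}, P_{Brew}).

54.5625, 58.3125

Aroma's profit: π = (P_{Aroma} − 22)(319 − 5P_{Aroma} + 2P_{Brew}).
∂π/∂P_{Aroma} = 429 − 10P_{Aroma} + 2P_{Brew} = 0 ⇒ P_{Aroma} = 42.9 + 0.2P_{Brew}.
Similarly P_{Brew} = 47.4 + 0.2P_{Aroma}.
Substituting the second reaction function into the first: P_{Aroma} = 42.9 + 0.2(47.4 + 0.2P_{Aroma}), which gives 0.96P_{Aroma} = 52.38 ⇒ P_{Aroma} = 54.5625.
Then P_{Brew} = 47.4 + 0.2·54.5625 = 58.3125.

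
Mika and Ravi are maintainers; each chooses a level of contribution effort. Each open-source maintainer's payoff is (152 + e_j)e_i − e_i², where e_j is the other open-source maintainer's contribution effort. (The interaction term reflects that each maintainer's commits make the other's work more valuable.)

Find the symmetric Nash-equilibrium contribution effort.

Mika's payoff is (152 + e_R)e_M − e_M².
∂π/∂e_M = 152 + e_R − 2e_M = 0, so e_M = 76 + 0.5e_R.
The game is symmetric, so in equilibrium e_R = e_M: the reaction function gives 0.5e_M = 76, hence e_M = 152.

152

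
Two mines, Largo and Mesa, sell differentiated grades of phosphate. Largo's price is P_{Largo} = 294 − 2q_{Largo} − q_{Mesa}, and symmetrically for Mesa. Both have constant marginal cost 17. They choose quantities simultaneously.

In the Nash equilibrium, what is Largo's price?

Mine Largo's profit: π = q_{Largo}(294 − 2q_{Largo} − q_{Mesa}) − 17q_{Largo}.
∂π/∂q_{Largo} = 277 − 4q_{Largo} − q_{Mesa} = 0 ⇒ q_{Largo} = 69.25 − 0.25q_{Mesa}.
Setting q_{Largo} = q_{Mesa} in the reaction function: q_{Largo} = 69.25 − 0.25q_{Largo}, so q_{Largo} = 69.25 / 1.25 = 55.4.
P_{Largo} = 294 − 2·55.4 − 55.4 = 127.8.

127.8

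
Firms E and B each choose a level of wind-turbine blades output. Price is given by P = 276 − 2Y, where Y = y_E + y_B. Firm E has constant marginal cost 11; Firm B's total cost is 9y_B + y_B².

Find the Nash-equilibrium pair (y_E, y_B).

Firm E's profit: π = y_E(276 − 2(y_E + y_B)) − 11y_E.
∂π/∂y_E = 265 − 4y_E − 2y_B = 0, so y_E = 66.25 − 0.5y_B.
For B: ∂π/∂y_B = 267 − 6y_B − 2y_E = 0 ⇒ y_B = 44.5 − (1/3)y_E.
Plugging y_B into E's best response: y_E = 66.25 − 0.5(44.5 − (1/3)y_E) ⇒ (5/6)y_E = 44, so y_E = 52.8.
Then y_B = 44.5 − (1/3)·52.8 = 26.9.

52.8, 26.9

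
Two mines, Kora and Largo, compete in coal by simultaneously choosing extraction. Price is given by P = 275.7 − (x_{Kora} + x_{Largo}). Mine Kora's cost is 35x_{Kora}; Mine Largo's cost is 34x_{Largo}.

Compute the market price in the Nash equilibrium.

114.9

Mine Kora's profit: π = x_{Kora}(275.7 − (x_{Kora} + x_{Largo})) − 35x_{Kora}.
∂π/∂x_{Kora} = 240.7 − 2x_{Kora} − x_{Largo} = 0, so x_{Kora} = 120.35 − 0.5x_{Largo}.
By the same steps for Largo: x_{Largo} = 120.85 − 0.5x_{Kora}.
Plugging x_{Largo} into Kora's best response: x_{Kora} = 120.35 − 0.5(120.85 − 0.5x_{Kora}) ⇒ 0.75x_{Kora} = 59.925, so x_{Kora} = 79.9.
Then x_{Largo} = 120.85 − 0.5·79.9 = 80.9.
Equilibrium price: P = 275.7 − 160.8 = 114.9.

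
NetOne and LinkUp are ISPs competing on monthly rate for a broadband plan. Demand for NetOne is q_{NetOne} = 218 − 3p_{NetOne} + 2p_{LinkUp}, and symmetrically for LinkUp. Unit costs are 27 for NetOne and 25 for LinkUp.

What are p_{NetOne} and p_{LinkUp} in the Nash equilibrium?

NetOne's profit: π = (p_{NetOne} − 27)(218 − 3p_{NetOne} + 2p_{LinkUp}).
∂π/∂p_{NetOne} = 299 − 6p_{NetOne} + 2p_{LinkUp} = 0 ⇒ p_{NetOne} = 299/6 + (1/3)p_{LinkUp}.
Similarly p_{LinkUp} = 293/6 + (1/3)p_{NetOne}.
Solving the two reaction functions simultaneously: (1 − (1/3)(1/3))p_{NetOne} = 299/6 + (1/3)·(293/6), so (8/9)p_{NetOne} = 595/9 and p_{NetOne} = 74.375.
Then p_{LinkUp} = 293/6 + (1/3)·74.375 = 73.625.

74.375, 73.625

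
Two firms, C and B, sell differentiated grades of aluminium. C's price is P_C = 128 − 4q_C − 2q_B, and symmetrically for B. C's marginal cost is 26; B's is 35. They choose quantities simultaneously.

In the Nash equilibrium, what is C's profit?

Firm C's profit: π = q_C(128 − 4q_C − 2q_B) − 26q_C.
∂π/∂q_C = 102 − 8q_C − 2q_B = 0 ⇒ q_C = 12.75 − 0.25q_B.
Similarly q_B = 11.625 − 0.25q_C.
Substituting the second reaction function into the first: q_C = 12.75 − 0.25(11.625 − 0.25q_C), which gives 0.9375q_C = 315/32 ⇒ q_C = 10.5.
Then q_B = 11.625 − 0.25·10.5 = 9.
P_C = 128 − 4·10.5 − 2·9 = 68.
Profit = (68 − 26)·10.5 = 441.

441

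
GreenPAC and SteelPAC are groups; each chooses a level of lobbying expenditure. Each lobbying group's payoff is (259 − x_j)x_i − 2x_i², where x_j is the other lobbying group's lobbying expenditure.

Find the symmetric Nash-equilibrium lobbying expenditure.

GreenPAC's payoff is (259 − x_S)x_G − 2x_G².
∂π/∂x_G = 259 − x_S − 4x_G = 0, so x_G = 64.75 − 0.25x_S.
Setting x_G = x_S in the reaction function: x_G = 64.75 − 0.25x_G, so x_G = 64.75 / 1.25 = 51.8.

51.8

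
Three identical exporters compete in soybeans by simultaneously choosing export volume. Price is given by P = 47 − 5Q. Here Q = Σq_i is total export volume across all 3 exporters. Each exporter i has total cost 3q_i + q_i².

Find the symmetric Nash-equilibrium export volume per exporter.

A representative exporter's profit is π_i = q_i(47 − 5Q) − 3q_i − q_i², with Q = q_i + Σ_{j≠i} q_j.
First-order condition: 44 − 12q_i − 5Σ_{j≠i} q_j = 0.
With identical exporters, set every q_j = q: then 44 − 12q − 10q = 0, i.e. q = 44/22 = 2.

2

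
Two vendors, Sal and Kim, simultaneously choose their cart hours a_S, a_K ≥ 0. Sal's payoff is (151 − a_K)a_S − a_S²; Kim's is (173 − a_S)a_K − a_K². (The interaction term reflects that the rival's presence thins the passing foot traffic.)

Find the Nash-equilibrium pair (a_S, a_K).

Expanding Sal's payoff: 151a_S − a_Ka_S − a_S².
∂π/∂a_S = 151 − a_K − 2a_S = 0, so a_S = 75.5 − 0.5a_K.
Likewise for Kim: a_K = 86.5 − 0.5a_S.
Plugging a_K into Sal's best response: a_S = 75.5 − 0.5(86.5 − 0.5a_S) ⇒ 0.75a_S = 32.25, so a_S = 43.
Then a_K = 86.5 − 0.5·43 = 65.

43, 65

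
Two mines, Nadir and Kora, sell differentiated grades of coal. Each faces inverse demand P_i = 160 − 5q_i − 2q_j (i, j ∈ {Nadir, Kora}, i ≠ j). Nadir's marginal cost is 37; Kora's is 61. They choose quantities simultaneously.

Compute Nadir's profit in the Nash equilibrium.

Mine Nadir's profit: π = q_{Nadir}(160 − 5q_{Nadir} − 2q_{Kora}) − 37q_{Nadir}.
∂π/∂q_{Nadir} = 123 − 10q_{Nadir} − 2q_{Kora} = 0 ⇒ q_{Nadir} = 12.3 − 0.2q_{Kora}.
Similarly q_{Kora} = 9.9 − 0.2q_{Nadir}.
Plugging q_{Kora} into Nadir's best response: q_{Nadir} = 12.3 − 0.2(9.9 − 0.2q_{Nadir}) ⇒ 0.96q_{Nadir} = 10.32, so q_{Nadir} = 10.75.
Then q_{Kora} = 9.9 − 0.2·10.75 = 7.75.
P_{Nadir} = 160 − 5·10.75 − 2·7.75 = 90.75.
Profit = (90.75 − 37)·10.75 = 577.8125.

577.8125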